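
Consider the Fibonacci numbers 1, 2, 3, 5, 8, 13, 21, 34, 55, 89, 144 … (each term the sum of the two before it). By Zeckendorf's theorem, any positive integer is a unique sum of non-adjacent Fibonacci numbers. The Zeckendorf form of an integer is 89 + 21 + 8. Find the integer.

89 + 21 + 8 = 118.

118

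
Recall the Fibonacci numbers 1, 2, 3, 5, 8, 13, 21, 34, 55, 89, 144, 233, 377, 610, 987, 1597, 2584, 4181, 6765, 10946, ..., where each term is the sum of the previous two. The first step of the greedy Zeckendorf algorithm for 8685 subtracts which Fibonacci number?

6765 ≤ 8685 < 10946, so the largest Fibonacci number not exceeding 8685 is 6765.

6765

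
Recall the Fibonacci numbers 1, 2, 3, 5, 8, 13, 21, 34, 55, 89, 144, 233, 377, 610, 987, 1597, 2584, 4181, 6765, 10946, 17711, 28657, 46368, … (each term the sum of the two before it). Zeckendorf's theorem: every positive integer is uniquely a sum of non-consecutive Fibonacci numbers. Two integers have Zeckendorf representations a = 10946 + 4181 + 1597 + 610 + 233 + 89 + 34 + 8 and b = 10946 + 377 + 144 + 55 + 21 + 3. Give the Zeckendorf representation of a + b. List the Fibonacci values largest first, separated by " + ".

The two numbers are 17698 and 11546, so their sum is 29244.
Repeatedly subtract the largest Fibonacci number that fits:
29244 − 28657 = 587
587 − 377 = 210
210 − 144 = 66
66 − 55 = 11
11 − 8 = 3
3 − 3 = 0

28657 + 377 + 144 + 55 + 8 + 3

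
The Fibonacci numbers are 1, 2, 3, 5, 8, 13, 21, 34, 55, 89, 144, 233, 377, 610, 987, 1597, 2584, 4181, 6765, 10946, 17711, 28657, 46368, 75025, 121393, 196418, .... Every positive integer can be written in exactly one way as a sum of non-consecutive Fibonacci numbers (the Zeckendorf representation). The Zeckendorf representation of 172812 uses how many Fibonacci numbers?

8

Greedy algorithm:
largest Fibonacci ≤ 172812 is 121393; 172812 − 121393 = 51419
largest Fibonacci ≤ 51419 is 46368; 51419 − 46368 = 5051
largest Fibonacci ≤ 5051 is 4181; 5051 − 4181 = 870
largest Fibonacci ≤ 870 is 610; 870 − 610 = 260
largest Fibonacci ≤ 260 is 233; 260 − 233 = 27
largest Fibonacci ≤ 27 is 21; 27 − 21 = 6
largest Fibonacci ≤ 6 is 5; 6 − 5 = 1
largest Fibonacci ≤ 1 is 1; 1 − 1 = 0
172812 = 121393 + 46368 + 4181 + 610 + 233 + 21 + 5 + 1, which has 8 terms.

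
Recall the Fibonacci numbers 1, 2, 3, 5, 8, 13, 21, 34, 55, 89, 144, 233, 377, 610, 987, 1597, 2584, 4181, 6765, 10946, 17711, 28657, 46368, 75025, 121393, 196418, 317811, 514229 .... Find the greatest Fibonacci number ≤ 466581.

317811 ≤ 466581 < 514229, so the largest Fibonacci number not exceeding 466581 is 317811.

317811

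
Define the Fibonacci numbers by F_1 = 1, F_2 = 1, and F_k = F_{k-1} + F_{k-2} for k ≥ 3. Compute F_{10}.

Iterating the recurrence up to F_{3} = 2 and F_{2} = 1:
F_{4} = F_{3} + F_{2} = 2 + 1 = 3
F_{5} = F_{4} + F_{3} = 3 + 2 = 5
F_{6} = F_{5} + F_{4} = 5 + 3 = 8
F_{7} = F_{6} + F_{5} = 8 + 5 = 13
F_{8} = F_{7} + F_{6} = 13 + 8 = 21
F_{9} = F_{8} + F_{7} = 21 + 13 = 34
F_{10} = F_{9} + F_{8} = 34 + 21 = 55

55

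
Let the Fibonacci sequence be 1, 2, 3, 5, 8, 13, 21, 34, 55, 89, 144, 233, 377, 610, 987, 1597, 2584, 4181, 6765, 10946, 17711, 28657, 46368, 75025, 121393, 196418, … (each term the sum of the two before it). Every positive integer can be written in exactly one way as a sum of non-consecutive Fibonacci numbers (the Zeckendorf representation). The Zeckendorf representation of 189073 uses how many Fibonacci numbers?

8

Greedily peel off the largest Fibonacci term at each step:
subtract 121393 from 189073: 67680 remains
subtract 46368 from 67680: 21312 remains
subtract 17711 from 21312: 3601 remains
subtract 2584 from 3601: 1017 remains
subtract 987 from 1017: 30 remains
subtract 21 from 30: 9 remains
subtract 8 from 9: 1 remains
subtract 1 from 1: 0 remains
189073 = 121393 + 46368 + 17711 + 2584 + 987 + 21 + 8 + 1, which has 8 terms.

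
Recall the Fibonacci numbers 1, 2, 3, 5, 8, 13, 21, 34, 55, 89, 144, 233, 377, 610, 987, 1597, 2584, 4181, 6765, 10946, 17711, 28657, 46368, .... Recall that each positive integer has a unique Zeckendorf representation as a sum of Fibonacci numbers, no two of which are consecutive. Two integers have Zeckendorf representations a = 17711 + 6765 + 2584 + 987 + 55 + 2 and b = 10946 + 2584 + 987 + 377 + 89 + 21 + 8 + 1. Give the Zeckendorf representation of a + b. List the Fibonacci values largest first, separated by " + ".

The two numbers are 28104 and 15013, so their sum is 43117.
Repeatedly subtract the largest Fibonacci number that fits:
take 28657 (≤ 43117); 43117 − 28657 = 14460
take 10946 (≤ 14460); 14460 − 10946 = 3514
take 2584 (≤ 3514); 3514 − 2584 = 930
take 610 (≤ 930); 930 − 610 = 320
take 233 (≤ 320); 320 − 233 = 87
take 55 (≤ 87); 87 − 55 = 32
take 21 (≤ 32); 32 − 21 = 11
take 8 (≤ 11); 11 − 8 = 3
take 3 (≤ 3); 3 − 3 = 0

28657 + 10946 + 2584 + 610 + 233 + 55 + 21 + 8 + 3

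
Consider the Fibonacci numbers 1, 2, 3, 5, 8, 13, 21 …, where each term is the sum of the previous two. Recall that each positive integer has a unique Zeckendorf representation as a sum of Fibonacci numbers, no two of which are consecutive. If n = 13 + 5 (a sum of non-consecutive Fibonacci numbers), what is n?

18

13 + 5 = 18.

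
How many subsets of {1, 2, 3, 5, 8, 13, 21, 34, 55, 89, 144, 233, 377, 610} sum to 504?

10

504 = 377+89+34+3+1 = 377+89+21+13+3+1 = 233+144+89+34+3+1 = … (7 more), for 10 in all.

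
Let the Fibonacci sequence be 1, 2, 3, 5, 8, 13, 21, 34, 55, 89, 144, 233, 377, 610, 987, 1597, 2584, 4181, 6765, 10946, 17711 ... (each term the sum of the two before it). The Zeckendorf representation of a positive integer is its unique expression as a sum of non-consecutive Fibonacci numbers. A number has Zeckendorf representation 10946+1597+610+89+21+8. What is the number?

10946+1597+610+89+21+8 = 13271.

13271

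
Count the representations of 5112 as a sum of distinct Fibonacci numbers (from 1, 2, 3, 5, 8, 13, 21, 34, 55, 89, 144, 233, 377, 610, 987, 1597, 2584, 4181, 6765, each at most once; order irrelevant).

7

Starting from the Zeckendorf form and repeatedly splitting a term F_k into F_{k−1} + F_{k−2} (when neither is already used) reaches every representation.
5112 = 4181+610+233+55+21+8+3+1 = 4181+610+144+89+55+21+8+3+1 = 2584+1597+610+233+55+21+8+3+1 = … (4 more), for 7 in all.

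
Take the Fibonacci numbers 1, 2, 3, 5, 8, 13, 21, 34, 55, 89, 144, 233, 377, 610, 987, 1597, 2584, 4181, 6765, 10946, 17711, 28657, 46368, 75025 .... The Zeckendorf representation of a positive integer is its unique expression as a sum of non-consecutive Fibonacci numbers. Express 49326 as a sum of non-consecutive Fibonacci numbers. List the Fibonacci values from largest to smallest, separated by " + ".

46368 + 2584 + 233 + 89 + 34 + 13 + 5

Greedy algorithm:
largest Fibonacci ≤ 49326 is 46368; 49326 − 46368 = 2958
largest Fibonacci ≤ 2958 is 2584; 2958 − 2584 = 374
largest Fibonacci ≤ 374 is 233; 374 − 233 = 141
largest Fibonacci ≤ 141 is 89; 141 − 89 = 52
largest Fibonacci ≤ 52 is 34; 52 − 34 = 18
largest Fibonacci ≤ 18 is 13; 18 − 13 = 5
largest Fibonacci ≤ 5 is 5; 5 − 5 = 0
So 49326 = 46368 + 2584 + 233 + 89 + 34 + 13 + 5, with no two terms consecutive in the sequence.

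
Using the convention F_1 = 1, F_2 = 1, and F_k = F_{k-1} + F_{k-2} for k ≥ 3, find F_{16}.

Iterating the recurrence up to F_{9} = 34 and F_{8} = 21:
F_{10} = F_{9} + F_{8} = 34 + 21 = 55
F_{11} = F_{10} + F_{9} = 55 + 34 = 89
F_{12} = F_{11} + F_{10} = 89 + 55 = 144
F_{13} = F_{12} + F_{11} = 144 + 89 = 233
F_{14} = F_{13} + F_{12} = 233 + 144 = 377
F_{15} = F_{14} + F_{13} = 377 + 233 = 610
F_{16} = F_{15} + F_{14} = 610 + 377 = 987

987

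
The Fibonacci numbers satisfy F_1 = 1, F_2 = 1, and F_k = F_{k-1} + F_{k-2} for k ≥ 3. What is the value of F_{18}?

2584

Iterating the recurrence up to F_{14} = 377 and F_{13} = 233:
F_{15} = F_{14} + F_{13} = 377 + 233 = 610
F_{16} = F_{15} + F_{14} = 610 + 377 = 987
F_{17} = F_{16} + F_{15} = 987 + 610 = 1597
F_{18} = F_{17} + F_{16} = 1597 + 987 = 2584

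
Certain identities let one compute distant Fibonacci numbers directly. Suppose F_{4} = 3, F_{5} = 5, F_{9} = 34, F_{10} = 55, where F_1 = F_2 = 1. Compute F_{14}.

By the addition formula F_{m+n} = F_m F_{n+1} + F_{m−1} F_n with m=5, n=9: F_{14} = 5·55 + 3·34 = 275 + 102 = 377.

377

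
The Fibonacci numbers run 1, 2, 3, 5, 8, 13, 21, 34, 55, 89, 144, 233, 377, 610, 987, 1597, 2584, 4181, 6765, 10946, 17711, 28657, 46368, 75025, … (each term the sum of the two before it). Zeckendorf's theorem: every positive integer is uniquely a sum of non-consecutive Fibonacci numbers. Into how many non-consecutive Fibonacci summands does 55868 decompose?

Repeatedly subtract the largest Fibonacci number that fits:
46368 ≤ 55868 < 75025, so take 46368; remainder 9500
6765 ≤ 9500 < 10946, so take 6765; remainder 2735
2584 ≤ 2735 < 4181, so take 2584; remainder 151
144 ≤ 151 < 233, so take 144; remainder 7
5 ≤ 7 < 8, so take 5; remainder 2
2 ≤ 2 < 3, so take 2; remainder 0
55868 = 46368 + 6765 + 2584 + 144 + 5 + 2, which has 6 terms.

6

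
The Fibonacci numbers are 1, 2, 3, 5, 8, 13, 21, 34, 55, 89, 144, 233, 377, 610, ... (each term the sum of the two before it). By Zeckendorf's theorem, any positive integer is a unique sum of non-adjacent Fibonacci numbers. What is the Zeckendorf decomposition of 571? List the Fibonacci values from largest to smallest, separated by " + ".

Repeatedly subtract the largest Fibonacci number that fits:
largest Fibonacci ≤ 571 is 377; 571 − 377 = 194
largest Fibonacci ≤ 194 is 144; 194 − 144 = 50
largest Fibonacci ≤ 50 is 34; 50 − 34 = 16
largest Fibonacci ≤ 16 is 13; 16 − 13 = 3
largest Fibonacci ≤ 3 is 3; 3 − 3 = 0
So 571 = 377 + 144 + 34 + 13 + 3, with no two terms consecutive in the sequence.

377 + 144 + 34 + 13 + 3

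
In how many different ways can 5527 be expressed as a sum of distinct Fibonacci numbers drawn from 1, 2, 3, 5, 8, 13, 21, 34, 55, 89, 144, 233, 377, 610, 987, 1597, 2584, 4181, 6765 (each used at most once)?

56

Each representation comes from the Zeckendorf form by replacing some F_k with F_{k−1} + F_{k−2} where possible.
5527 = 4181+987+233+89+34+3 = 4181+987+233+89+34+2+1 = 4181+987+233+89+21+13+3 = 4181+987+233+89+21+13+2+1 = … (52 more), for 56 in all.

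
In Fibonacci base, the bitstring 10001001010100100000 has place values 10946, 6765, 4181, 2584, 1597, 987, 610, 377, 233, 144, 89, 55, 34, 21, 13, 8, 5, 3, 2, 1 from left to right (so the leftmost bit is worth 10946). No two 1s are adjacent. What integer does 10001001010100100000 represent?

Summing the place values of the 1 bits: 10946 + 1597 + 377 + 144 + 55 + 13 = 13132.

13132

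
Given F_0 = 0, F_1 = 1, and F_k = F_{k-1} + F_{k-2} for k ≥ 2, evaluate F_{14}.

377

Iterating the recurrence up to F_{8} = 21 and F_{7} = 13:
F_{9} = F_{8} + F_{7} = 21 + 13 = 34
F_{10} = F_{9} + F_{8} = 34 + 21 = 55
F_{11} = F_{10} + F_{9} = 55 + 34 = 89
F_{12} = F_{11} + F_{10} = 89 + 55 = 144
F_{13} = F_{12} + F_{11} = 144 + 89 = 233
F_{14} = F_{13} + F_{12} = 233 + 144 = 377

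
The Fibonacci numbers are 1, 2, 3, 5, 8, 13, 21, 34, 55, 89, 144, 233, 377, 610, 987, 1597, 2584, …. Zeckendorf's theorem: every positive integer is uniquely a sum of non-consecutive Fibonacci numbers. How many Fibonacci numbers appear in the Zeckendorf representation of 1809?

4

1809 − 1597 = 212
212 − 144 = 68
68 − 55 = 13
13 − 13 = 0
1809 = 1597 + 144 + 55 + 13, which has 4 terms.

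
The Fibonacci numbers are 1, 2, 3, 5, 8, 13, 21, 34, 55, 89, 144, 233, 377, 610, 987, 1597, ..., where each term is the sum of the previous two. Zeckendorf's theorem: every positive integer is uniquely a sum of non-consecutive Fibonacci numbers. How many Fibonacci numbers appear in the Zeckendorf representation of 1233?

3

987 ≤ 1233 < 1597, so take 987; remainder 246
233 ≤ 246 < 377, so take 233; remainder 13
13 ≤ 13 < 21, so take 13; remainder 0
1233 = 987 + 233 + 13, which has 3 terms.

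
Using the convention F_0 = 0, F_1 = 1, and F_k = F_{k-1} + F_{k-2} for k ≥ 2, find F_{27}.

196418

Iterating the recurrence up to F_{20} = 6765 and F_{19} = 4181:
F_{21} = F_{20} + F_{19} = 6765 + 4181 = 10946
F_{22} = F_{21} + F_{20} = 10946 + 6765 = 17711
F_{23} = F_{22} + F_{21} = 17711 + 10946 = 28657
F_{24} = F_{23} + F_{22} = 28657 + 17711 = 46368
F_{25} = F_{24} + F_{23} = 46368 + 28657 = 75025
F_{26} = F_{25} + F_{24} = 75025 + 46368 = 121393
F_{27} = F_{26} + F_{25} = 121393 + 75025 = 196418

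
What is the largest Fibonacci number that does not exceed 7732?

6765

6765 ≤ 7732 < 10946, so the largest Fibonacci number not exceeding 7732 is 6765.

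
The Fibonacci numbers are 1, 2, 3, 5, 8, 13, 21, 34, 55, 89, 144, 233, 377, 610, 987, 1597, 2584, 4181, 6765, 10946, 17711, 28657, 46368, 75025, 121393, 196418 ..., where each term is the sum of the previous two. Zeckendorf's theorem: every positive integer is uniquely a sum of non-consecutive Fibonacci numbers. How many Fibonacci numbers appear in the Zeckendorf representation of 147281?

8

147281: greatest Fibonacci not exceeding it is 121393, leaving 25888
25888: greatest Fibonacci not exceeding it is 17711, leaving 8177
8177: greatest Fibonacci not exceeding it is 6765, leaving 1412
1412: greatest Fibonacci not exceeding it is 987, leaving 425
425: greatest Fibonacci not exceeding it is 377, leaving 48
48: greatest Fibonacci not exceeding it is 34, leaving 14
14: greatest Fibonacci not exceeding it is 13, leaving 1
1: greatest Fibonacci not exceeding it is 1, leaving 0
147281 = 121393 + 17711 + 6765 + 987 + 377 + 34 + 13 + 1, which has 8 terms.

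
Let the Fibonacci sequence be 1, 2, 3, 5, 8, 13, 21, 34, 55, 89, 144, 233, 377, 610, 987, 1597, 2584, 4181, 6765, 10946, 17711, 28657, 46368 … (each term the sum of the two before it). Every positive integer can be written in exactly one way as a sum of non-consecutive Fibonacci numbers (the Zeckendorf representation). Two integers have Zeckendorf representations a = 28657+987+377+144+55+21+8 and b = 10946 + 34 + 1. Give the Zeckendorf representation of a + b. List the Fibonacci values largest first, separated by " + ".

28657 + 10946 + 1597 + 21 + 8 + 1

The two numbers are 30249 and 10981, so their sum is 41230.
take 28657 (≤ 41230); 41230 − 28657 = 12573
take 10946 (≤ 12573); 12573 − 10946 = 1627
take 1597 (≤ 1627); 1627 − 1597 = 30
take 21 (≤ 30); 30 − 21 = 9
take 8 (≤ 9); 9 − 8 = 1
take 1 (≤ 1); 1 − 1 = 0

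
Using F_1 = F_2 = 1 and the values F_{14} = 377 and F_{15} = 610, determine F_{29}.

514229

By F_{2k+1} = F_k² + F_{k+1}²: F_{29} = 377² + 610² = 142129 + 372100 = 514229.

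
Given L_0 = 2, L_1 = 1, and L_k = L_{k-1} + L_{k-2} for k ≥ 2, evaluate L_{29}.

Iterating the recurrence up to L_{22} = 39603 and L_{21} = 24476:
L_{23} = L_{22} + L_{21} = 39603 + 24476 = 64079
L_{24} = L_{23} + L_{22} = 64079 + 39603 = 103682
L_{25} = L_{24} + L_{23} = 103682 + 64079 = 167761
L_{26} = L_{25} + L_{24} = 167761 + 103682 = 271443
L_{27} = L_{26} + L_{25} = 271443 + 167761 = 439204
L_{28} = L_{27} + L_{26} = 439204 + 271443 = 710647
L_{29} = L_{28} + L_{27} = 710647 + 439204 = 1149851

1149851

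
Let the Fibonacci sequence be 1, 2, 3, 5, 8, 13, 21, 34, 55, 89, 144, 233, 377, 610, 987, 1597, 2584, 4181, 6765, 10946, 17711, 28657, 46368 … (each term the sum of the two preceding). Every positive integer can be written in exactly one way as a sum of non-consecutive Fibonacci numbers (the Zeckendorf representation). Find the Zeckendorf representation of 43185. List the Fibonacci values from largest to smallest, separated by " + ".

Greedily peel off the largest Fibonacci term at each step:
43185 − 28657 = 14528
14528 − 10946 = 3582
3582 − 2584 = 998
998 − 987 = 11
11 − 8 = 3
3 − 3 = 0
So 43185 = 28657 + 10946 + 2584 + 987 + 8 + 3, with no two terms consecutive in the sequence.

28657 + 10946 + 2584 + 987 + 8 + 3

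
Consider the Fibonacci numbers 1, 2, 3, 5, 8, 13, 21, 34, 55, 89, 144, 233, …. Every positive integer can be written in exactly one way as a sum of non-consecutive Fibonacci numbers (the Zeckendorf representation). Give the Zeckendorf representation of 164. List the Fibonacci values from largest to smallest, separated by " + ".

Greedy algorithm:
144 ≤ 164 < 233, so take 144; remainder 20
13 ≤ 20 < 21, so take 13; remainder 7
5 ≤ 7 < 8, so take 5; remainder 2
2 ≤ 2 < 3, so take 2; remainder 0
So 164 = 144 + 13 + 5 + 2, with no two terms consecutive in the sequence.

144 + 13 + 5 + 2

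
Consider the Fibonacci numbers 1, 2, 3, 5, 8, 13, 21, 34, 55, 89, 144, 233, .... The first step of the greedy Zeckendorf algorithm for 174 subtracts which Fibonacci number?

144 ≤ 174 < 233, so the largest Fibonacci number not exceeding 174 is 144.

144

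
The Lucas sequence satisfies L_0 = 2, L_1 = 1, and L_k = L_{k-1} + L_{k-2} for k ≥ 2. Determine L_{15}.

Iterating the recurrence up to L_{8} = 47 and L_{7} = 29:
L_{9} = L_{8} + L_{7} = 47 + 29 = 76
L_{10} = L_{9} + L_{8} = 76 + 47 = 123
L_{11} = L_{10} + L_{9} = 123 + 76 = 199
L_{12} = L_{11} + L_{10} = 199 + 123 = 322
L_{13} = L_{12} + L_{11} = 322 + 199 = 521
L_{14} = L_{13} + L_{12} = 521 + 322 = 843
L_{15} = L_{14} + L_{13} = 843 + 521 = 1364

1364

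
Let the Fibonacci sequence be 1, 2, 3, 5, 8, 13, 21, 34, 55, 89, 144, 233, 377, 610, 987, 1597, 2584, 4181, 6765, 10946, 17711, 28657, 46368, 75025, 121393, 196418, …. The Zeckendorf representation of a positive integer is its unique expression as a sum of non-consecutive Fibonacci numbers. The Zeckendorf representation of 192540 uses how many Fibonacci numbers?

Repeatedly subtract the largest Fibonacci number that fits:
subtract 121393 from 192540: 71147 remains
subtract 46368 from 71147: 24779 remains
subtract 17711 from 24779: 7068 remains
subtract 6765 from 7068: 303 remains
subtract 233 from 303: 70 remains
subtract 55 from 70: 15 remains
subtract 13 from 15: 2 remains
subtract 2 from 2: 0 remains
192540 = 121393 + 46368 + 17711 + 6765 + 233 + 55 + 13 + 2, which has 8 terms.

8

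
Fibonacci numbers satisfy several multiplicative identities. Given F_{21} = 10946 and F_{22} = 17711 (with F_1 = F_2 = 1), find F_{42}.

By the doubling identity F_{2k} = F_k(2F_{k+1} − F_k): F_{42} = 10946·(2·17711 − 10946) = 10946·24476 = 267914296.

267914296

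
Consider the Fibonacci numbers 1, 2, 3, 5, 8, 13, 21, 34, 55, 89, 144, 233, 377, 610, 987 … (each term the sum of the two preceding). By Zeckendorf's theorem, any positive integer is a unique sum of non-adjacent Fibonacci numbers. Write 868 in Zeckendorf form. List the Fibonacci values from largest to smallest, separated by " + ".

subtract 610 from 868: 258 remains
subtract 233 from 258: 25 remains
subtract 21 from 25: 4 remains
subtract 3 from 4: 1 remains
subtract 1 from 1: 0 remains
So 868 = 610 + 233 + 21 + 3 + 1, with no two terms consecutive in the sequence.

610 + 233 + 21 + 3 + 1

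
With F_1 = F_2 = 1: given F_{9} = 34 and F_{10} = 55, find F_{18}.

2584

By the doubling identity F_{2k} = F_k(2F_{k+1} − F_k): F_{18} = 34·(2·55 − 34) = 34·76 = 2584.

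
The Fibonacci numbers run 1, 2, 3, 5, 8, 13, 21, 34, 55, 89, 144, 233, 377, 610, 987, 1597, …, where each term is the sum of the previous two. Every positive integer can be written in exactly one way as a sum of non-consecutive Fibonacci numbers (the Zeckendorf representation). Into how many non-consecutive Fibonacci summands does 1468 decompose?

5

Greedy algorithm:
take 987 (≤ 1468); 1468 − 987 = 481
take 377 (≤ 481); 481 − 377 = 104
take 89 (≤ 104); 104 − 89 = 15
take 13 (≤ 15); 15 − 13 = 2
take 2 (≤ 2); 2 − 2 = 0
1468 = 987 + 377 + 89 + 13 + 2, which has 5 terms.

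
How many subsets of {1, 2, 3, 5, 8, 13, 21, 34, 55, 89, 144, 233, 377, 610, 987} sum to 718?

18

Starting from the Zeckendorf form and repeatedly splitting a term F_k into F_{k−1} + F_{k−2} (when neither is already used) reaches every representation.
718 = 610+89+13+5+1 = 610+89+13+3+2+1 = 610+55+34+13+5+1 = 377+233+89+13+5+1 = … (14 more), for 18 in all.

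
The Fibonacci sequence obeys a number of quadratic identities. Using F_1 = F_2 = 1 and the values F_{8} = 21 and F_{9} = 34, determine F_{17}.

By F_{2k+1} = F_k² + F_{k+1}²: F_{17} = 21² + 34² = 441 + 1156 = 1597.

1597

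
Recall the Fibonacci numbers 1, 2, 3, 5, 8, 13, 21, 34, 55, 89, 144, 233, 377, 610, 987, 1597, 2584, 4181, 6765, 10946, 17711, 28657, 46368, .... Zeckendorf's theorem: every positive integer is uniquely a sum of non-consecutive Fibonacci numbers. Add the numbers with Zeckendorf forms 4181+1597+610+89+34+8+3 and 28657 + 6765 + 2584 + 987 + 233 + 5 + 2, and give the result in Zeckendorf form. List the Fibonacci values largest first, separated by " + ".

28657 + 10946 + 4181 + 1597 + 233 + 89 + 34 + 13 + 5

The two numbers are 6522 and 39233, so their sum is 45755.
45755 − 28657 = 17098
17098 − 10946 = 6152
6152 − 4181 = 1971
1971 − 1597 = 374
374 − 233 = 141
141 − 89 = 52
52 − 34 = 18
18 − 13 = 5
5 − 5 = 0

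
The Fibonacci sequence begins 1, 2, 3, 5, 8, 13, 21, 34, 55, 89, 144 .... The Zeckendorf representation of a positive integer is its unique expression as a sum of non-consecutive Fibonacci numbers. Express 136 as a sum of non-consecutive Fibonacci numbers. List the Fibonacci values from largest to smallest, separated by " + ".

89 + 34 + 13

Greedily peel off the largest Fibonacci term at each step:
136 − 89 = 47
47 − 34 = 13
13 − 13 = 0
So 136 = 89 + 34 + 13, with no two terms consecutive in the sequence.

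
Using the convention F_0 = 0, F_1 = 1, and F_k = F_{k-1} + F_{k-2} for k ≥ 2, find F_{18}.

2584

Iterating the recurrence up to F_{11} = 89 and F_{10} = 55:
F_{12} = F_{11} + F_{10} = 89 + 55 = 144
F_{13} = F_{12} + F_{11} = 144 + 89 = 233
F_{14} = F_{13} + F_{12} = 233 + 144 = 377
F_{15} = F_{14} + F_{13} = 377 + 233 = 610
F_{16} = F_{15} + F_{14} = 610 + 377 = 987
F_{17} = F_{16} + F_{15} = 987 + 610 = 1597
F_{18} = F_{17} + F_{16} = 1597 + 987 = 2584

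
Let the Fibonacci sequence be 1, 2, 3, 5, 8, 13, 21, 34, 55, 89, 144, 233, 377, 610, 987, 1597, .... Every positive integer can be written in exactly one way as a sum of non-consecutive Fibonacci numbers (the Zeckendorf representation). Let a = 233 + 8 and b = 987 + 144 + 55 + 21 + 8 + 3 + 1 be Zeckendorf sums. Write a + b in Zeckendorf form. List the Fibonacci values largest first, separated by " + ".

987 + 377 + 89 + 5 + 2

The two numbers are 241 and 1219, so their sum is 1460.
Greedy algorithm:
1460: greatest Fibonacci not exceeding it is 987, leaving 473
473: greatest Fibonacci not exceeding it is 377, leaving 96
96: greatest Fibonacci not exceeding it is 89, leaving 7
7: greatest Fibonacci not exceeding it is 5, leaving 2
2: greatest Fibonacci not exceeding it is 2, leaving 0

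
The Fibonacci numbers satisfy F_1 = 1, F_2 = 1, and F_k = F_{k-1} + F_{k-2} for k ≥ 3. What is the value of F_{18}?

Iterating the recurrence up to F_{11} = 89 and F_{10} = 55:
F_{12} = F_{11} + F_{10} = 89 + 55 = 144
F_{13} = F_{12} + F_{11} = 144 + 89 = 233
F_{14} = F_{13} + F_{12} = 233 + 144 = 377
F_{15} = F_{14} + F_{13} = 377 + 233 = 610
F_{16} = F_{15} + F_{14} = 610 + 377 = 987
F_{17} = F_{16} + F_{15} = 987 + 610 = 1597
F_{18} = F_{17} + F_{16} = 1597 + 987 = 2584

2584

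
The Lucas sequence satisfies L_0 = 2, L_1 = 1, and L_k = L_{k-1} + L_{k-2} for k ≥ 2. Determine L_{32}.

Iterating the recurrence up to L_{24} = 103682 and L_{23} = 64079:
L_{25} = L_{24} + L_{23} = 103682 + 64079 = 167761
L_{26} = L_{25} + L_{24} = 167761 + 103682 = 271443
L_{27} = L_{26} + L_{25} = 271443 + 167761 = 439204
L_{28} = L_{27} + L_{26} = 439204 + 271443 = 710647
L_{29} = L_{28} + L_{27} = 710647 + 439204 = 1149851
L_{30} = L_{29} + L_{28} = 1149851 + 710647 = 1860498
L_{31} = L_{30} + L_{29} = 1860498 + 1149851 = 3010349
L_{32} = L_{31} + L_{30} = 3010349 + 1860498 = 4870847

4870847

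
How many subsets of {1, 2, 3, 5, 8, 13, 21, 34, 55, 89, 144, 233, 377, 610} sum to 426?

426 = 377+34+13+2 = 377+34+8+5+2 = 233+144+34+13+2 = 377+21+13+8+5+2 = … (5 more), for 9 in all.

9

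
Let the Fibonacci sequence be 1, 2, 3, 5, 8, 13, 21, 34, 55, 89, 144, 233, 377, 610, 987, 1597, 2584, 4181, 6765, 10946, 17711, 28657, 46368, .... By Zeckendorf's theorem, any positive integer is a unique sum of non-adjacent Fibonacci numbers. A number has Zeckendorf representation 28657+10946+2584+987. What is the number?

28657+10946+2584+987 = 43174.

43174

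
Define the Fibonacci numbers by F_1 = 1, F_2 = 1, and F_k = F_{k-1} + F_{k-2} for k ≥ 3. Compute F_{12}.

Iterating the recurrence up to F_{7} = 13 and F_{6} = 8:
F_{8} = F_{7} + F_{6} = 13 + 8 = 21
F_{9} = F_{8} + F_{7} = 21 + 13 = 34
F_{10} = F_{9} + F_{8} = 34 + 21 = 55
F_{11} = F_{10} + F_{9} = 55 + 34 = 89
F_{12} = F_{11} + F_{10} = 89 + 55 = 144

144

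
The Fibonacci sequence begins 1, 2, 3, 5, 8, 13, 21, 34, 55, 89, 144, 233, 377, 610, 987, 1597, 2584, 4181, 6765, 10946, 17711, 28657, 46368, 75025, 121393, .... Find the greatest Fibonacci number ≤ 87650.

75025 ≤ 87650 < 121393, so the largest Fibonacci number not exceeding 87650 is 75025.

75025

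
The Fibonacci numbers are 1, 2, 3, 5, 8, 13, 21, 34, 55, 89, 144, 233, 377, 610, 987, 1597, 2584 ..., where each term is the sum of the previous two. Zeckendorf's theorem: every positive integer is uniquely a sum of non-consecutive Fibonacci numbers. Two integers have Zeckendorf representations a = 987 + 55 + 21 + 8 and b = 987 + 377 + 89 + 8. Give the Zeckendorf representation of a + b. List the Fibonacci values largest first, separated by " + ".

1597 + 610 + 233 + 89 + 3

The two numbers are 1071 and 1461, so their sum is 2532.
Repeatedly subtract the largest Fibonacci number that fits:
1597 ≤ 2532 < 2584, so take 1597; remainder 935
610 ≤ 935 < 987, so take 610; remainder 325
233 ≤ 325 < 377, so take 233; remainder 92
89 ≤ 92 < 144, so take 89; remainder 3
3 ≤ 3 < 5, so take 3; remainder 0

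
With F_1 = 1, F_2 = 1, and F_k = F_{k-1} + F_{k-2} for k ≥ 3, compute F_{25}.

Iterating the recurrence up to F_{20} = 6765 and F_{19} = 4181:
F_{21} = F_{20} + F_{19} = 6765 + 4181 = 10946
F_{22} = F_{21} + F_{20} = 10946 + 6765 = 17711
F_{23} = F_{22} + F_{21} = 17711 + 10946 = 28657
F_{24} = F_{23} + F_{22} = 28657 + 17711 = 46368
F_{25} = F_{24} + F_{23} = 46368 + 28657 = 75025

75025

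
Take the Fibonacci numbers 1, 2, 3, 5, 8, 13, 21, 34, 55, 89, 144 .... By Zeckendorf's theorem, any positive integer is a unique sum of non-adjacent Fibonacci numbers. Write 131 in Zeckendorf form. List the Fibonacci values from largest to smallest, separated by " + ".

131: greatest Fibonacci not exceeding it is 89, leaving 42
42: greatest Fibonacci not exceeding it is 34, leaving 8
8: greatest Fibonacci not exceeding it is 8, leaving 0
So 131 = 89 + 34 + 8, with no two terms consecutive in the sequence.

89 + 34 + 8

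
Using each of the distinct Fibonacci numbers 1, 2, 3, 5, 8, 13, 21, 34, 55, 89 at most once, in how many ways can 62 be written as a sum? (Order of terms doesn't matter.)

Starting from the Zeckendorf form and repeatedly splitting a term F_k into F_{k−1} + F_{k−2} (when neither is already used) reaches every representation.
62 = 55+5+2 = 34+21+5+2 = 34+13+8+5+2 — 3 representations.

3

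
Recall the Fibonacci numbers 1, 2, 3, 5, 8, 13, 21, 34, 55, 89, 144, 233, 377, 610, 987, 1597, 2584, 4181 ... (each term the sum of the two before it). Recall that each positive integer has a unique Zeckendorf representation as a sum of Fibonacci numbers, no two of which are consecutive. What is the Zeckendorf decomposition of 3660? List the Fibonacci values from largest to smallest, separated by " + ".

2584 + 987 + 89

Greedy algorithm:
subtract 2584 from 3660: 1076 remains
subtract 987 from 1076: 89 remains
subtract 89 from 89: 0 remains
So 3660 = 2584 + 987 + 89, with no two terms consecutive in the sequence.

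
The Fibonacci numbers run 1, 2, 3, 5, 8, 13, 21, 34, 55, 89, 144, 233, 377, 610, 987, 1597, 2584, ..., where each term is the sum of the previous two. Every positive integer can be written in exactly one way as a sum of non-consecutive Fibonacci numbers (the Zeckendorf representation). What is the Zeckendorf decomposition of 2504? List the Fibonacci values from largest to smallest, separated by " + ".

subtract 1597 from 2504: 907 remains
subtract 610 from 907: 297 remains
subtract 233 from 297: 64 remains
subtract 55 from 64: 9 remains
subtract 8 from 9: 1 remains
subtract 1 from 1: 0 remains
So 2504 = 1597 + 610 + 233 + 55 + 8 + 1, with no two terms consecutive in the sequence.

1597 + 610 + 233 + 55 + 8 + 1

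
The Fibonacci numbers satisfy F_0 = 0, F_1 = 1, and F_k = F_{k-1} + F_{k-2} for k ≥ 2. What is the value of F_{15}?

610

Iterating the recurrence up to F_{7} = 13 and F_{6} = 8:
F_{8} = F_{7} + F_{6} = 13 + 8 = 21
F_{9} = F_{8} + F_{7} = 21 + 13 = 34
F_{10} = F_{9} + F_{8} = 34 + 21 = 55
F_{11} = F_{10} + F_{9} = 55 + 34 = 89
F_{12} = F_{11} + F_{10} = 89 + 55 = 144
F_{13} = F_{12} + F_{11} = 144 + 89 = 233
F_{14} = F_{13} + F_{12} = 233 + 144 = 377
F_{15} = F_{14} + F_{13} = 377 + 233 = 610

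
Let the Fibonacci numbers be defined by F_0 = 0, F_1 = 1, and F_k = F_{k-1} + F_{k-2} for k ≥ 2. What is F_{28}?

317811

Iterating the recurrence up to F_{22} = 17711 and F_{21} = 10946:
F_{23} = F_{22} + F_{21} = 17711 + 10946 = 28657
F_{24} = F_{23} + F_{22} = 28657 + 17711 = 46368
F_{25} = F_{24} + F_{23} = 46368 + 28657 = 75025
F_{26} = F_{25} + F_{24} = 75025 + 46368 = 121393
F_{27} = F_{26} + F_{25} = 121393 + 75025 = 196418
F_{28} = F_{27} + F_{26} = 196418 + 121393 = 317811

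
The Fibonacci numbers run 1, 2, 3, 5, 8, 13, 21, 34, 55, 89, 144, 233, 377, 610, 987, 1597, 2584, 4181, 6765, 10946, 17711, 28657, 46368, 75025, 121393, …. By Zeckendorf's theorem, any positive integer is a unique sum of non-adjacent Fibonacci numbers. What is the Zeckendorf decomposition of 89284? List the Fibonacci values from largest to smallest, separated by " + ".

75025 + 10946 + 2584 + 610 + 89 + 21 + 8 + 1

Repeatedly subtract the largest Fibonacci number that fits:
89284 − 75025 = 14259
14259 − 10946 = 3313
3313 − 2584 = 729
729 − 610 = 119
119 − 89 = 30
30 − 21 = 9
9 − 8 = 1
1 − 1 = 0
So 89284 = 75025 + 10946 + 2584 + 610 + 89 + 21 + 8 + 1, with no two terms consecutive in the sequence.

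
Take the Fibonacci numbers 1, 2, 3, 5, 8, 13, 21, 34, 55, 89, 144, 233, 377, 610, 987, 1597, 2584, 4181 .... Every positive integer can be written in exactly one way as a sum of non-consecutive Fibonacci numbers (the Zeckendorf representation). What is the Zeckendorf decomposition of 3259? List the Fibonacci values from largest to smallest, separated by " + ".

3259: greatest Fibonacci not exceeding it is 2584, leaving 675
675: greatest Fibonacci not exceeding it is 610, leaving 65
65: greatest Fibonacci not exceeding it is 55, leaving 10
10: greatest Fibonacci not exceeding it is 8, leaving 2
2: greatest Fibonacci not exceeding it is 2, leaving 0
So 3259 = 2584 + 610 + 55 + 8 + 2, with no two terms consecutive in the sequence.

2584 + 610 + 55 + 8 + 2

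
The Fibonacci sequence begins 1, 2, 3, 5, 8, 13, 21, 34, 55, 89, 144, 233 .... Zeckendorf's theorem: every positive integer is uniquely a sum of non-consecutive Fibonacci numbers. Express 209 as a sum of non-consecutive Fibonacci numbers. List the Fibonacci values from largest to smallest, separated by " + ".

144 + 55 + 8 + 2

209 − 144 = 65
65 − 55 = 10
10 − 8 = 2
2 − 2 = 0
So 209 = 144 + 55 + 8 + 2, with no two terms consecutive in the sequence.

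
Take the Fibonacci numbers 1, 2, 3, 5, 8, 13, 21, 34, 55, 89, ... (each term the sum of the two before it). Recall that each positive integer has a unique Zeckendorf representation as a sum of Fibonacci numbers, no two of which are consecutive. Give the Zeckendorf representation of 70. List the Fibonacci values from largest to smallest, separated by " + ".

55 ≤ 70 < 89, so take 55; remainder 15
13 ≤ 15 < 21, so take 13; remainder 2
2 ≤ 2 < 3, so take 2; remainder 0
So 70 = 55 + 13 + 2, with no two terms consecutive in the sequence.

55 + 13 + 2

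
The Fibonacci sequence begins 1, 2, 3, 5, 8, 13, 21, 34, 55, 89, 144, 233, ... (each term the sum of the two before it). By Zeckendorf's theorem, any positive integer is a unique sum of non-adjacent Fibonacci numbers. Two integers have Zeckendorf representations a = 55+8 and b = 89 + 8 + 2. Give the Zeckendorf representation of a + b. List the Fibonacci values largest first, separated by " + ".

The two numbers are 63 and 99, so their sum is 162.
take 144 (≤ 162); 162 − 144 = 18
take 13 (≤ 18); 18 − 13 = 5
take 5 (≤ 5); 5 − 5 = 0

144 + 13 + 5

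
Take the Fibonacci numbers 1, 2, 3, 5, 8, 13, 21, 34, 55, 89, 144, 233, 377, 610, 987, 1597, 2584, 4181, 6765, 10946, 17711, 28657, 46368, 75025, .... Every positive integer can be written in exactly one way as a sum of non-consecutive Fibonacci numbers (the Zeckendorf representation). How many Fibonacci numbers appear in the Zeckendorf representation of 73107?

46368 ≤ 73107 < 75025, so take 46368; remainder 26739
17711 ≤ 26739 < 28657, so take 17711; remainder 9028
6765 ≤ 9028 < 10946, so take 6765; remainder 2263
1597 ≤ 2263 < 2584, so take 1597; remainder 666
610 ≤ 666 < 987, so take 610; remainder 56
55 ≤ 56 < 89, so take 55; remainder 1
1 ≤ 1 < 2, so take 1; remainder 0
73107 = 46368 + 17711 + 6765 + 1597 + 610 + 55 + 1, which has 7 terms.

7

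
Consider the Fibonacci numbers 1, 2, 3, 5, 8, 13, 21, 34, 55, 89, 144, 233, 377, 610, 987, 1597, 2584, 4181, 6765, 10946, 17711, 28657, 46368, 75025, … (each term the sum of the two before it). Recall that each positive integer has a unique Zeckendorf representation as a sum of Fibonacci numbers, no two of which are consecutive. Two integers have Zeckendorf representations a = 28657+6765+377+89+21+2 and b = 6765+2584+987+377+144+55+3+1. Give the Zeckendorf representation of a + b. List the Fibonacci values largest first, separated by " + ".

46368 + 377 + 55 + 21 + 5 + 1

The two numbers are 35911 and 10916, so their sum is 46827.
Repeatedly subtract the largest Fibonacci number that fits:
46827 − 46368 = 459
459 − 377 = 82
82 − 55 = 27
27 − 21 = 6
6 − 5 = 1
1 − 1 = 0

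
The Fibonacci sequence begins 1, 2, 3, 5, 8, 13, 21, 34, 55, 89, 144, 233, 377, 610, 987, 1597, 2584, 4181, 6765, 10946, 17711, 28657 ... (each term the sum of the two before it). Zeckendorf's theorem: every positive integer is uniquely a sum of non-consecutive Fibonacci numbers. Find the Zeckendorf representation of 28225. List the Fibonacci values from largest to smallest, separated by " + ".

Greedily peel off the largest Fibonacci term at each step:
subtract 17711 from 28225: 10514 remains
subtract 6765 from 10514: 3749 remains
subtract 2584 from 3749: 1165 remains
subtract 987 from 1165: 178 remains
subtract 144 from 178: 34 remains
subtract 34 from 34: 0 remains
So 28225 = 17711 + 6765 + 2584 + 987 + 144 + 34, with no two terms consecutive in the sequence.

17711 + 6765 + 2584 + 987 + 144 + 34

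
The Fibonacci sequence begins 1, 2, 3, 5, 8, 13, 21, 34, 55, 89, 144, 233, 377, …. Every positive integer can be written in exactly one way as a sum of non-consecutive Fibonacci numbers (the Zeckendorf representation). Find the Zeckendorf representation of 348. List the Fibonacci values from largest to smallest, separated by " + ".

233 + 89 + 21 + 5

348 − 233 = 115
115 − 89 = 26
26 − 21 = 5
5 − 5 = 0
So 348 = 233 + 89 + 21 + 5, with no two terms consecutive in the sequence.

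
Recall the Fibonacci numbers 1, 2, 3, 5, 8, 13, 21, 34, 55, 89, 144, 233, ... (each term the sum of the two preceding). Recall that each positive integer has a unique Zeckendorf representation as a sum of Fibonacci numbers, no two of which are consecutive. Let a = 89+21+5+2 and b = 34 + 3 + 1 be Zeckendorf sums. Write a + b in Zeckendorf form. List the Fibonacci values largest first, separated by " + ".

The two numbers are 117 and 38, so their sum is 155.
largest Fibonacci ≤ 155 is 144; 155 − 144 = 11
largest Fibonacci ≤ 11 is 8; 11 − 8 = 3
largest Fibonacci ≤ 3 is 3; 3 − 3 = 0

144 + 8 + 3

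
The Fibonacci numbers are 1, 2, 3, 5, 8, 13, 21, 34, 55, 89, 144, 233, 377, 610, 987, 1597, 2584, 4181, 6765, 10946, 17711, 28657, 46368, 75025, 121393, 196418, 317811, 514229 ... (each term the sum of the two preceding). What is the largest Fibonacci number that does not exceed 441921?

317811 ≤ 441921 < 514229, so the largest Fibonacci number not exceeding 441921 is 317811.

317811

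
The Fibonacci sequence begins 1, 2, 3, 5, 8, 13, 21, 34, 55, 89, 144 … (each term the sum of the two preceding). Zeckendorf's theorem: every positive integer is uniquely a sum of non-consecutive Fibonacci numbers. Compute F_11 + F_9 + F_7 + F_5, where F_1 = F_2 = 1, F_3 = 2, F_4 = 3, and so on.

F_11 + F_9 + F_7 + F_5 = 89 + 34 + 13 + 5 = 141.

141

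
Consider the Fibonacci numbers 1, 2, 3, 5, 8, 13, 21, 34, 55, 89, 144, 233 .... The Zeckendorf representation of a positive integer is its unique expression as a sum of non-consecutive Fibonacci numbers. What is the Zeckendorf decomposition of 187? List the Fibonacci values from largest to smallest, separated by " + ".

Repeatedly subtract the largest Fibonacci number that fits:
largest Fibonacci ≤ 187 is 144; 187 − 144 = 43
largest Fibonacci ≤ 43 is 34; 43 − 34 = 9
largest Fibonacci ≤ 9 is 8; 9 − 8 = 1
largest Fibonacci ≤ 1 is 1; 1 − 1 = 0
So 187 = 144 + 34 + 8 + 1, with no two terms consecutive in the sequence.

144 + 34 + 8 + 1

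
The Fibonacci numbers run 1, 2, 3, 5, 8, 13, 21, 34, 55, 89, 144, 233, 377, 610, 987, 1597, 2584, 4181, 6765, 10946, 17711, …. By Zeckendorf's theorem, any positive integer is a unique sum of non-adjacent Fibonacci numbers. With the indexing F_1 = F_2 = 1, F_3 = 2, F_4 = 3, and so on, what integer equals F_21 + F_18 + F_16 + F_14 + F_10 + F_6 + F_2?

F_21 + F_18 + F_16 + F_14 + F_10 + F_6 + F_2 = 10946 + 2584 + 987 + 377 + 55 + 8 + 1 = 14958.

14958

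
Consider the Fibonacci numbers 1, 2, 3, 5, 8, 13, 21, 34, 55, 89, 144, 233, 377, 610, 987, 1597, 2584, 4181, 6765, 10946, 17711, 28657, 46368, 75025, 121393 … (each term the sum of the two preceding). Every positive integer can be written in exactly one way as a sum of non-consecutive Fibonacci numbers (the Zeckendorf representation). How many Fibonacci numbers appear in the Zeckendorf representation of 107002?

take 75025 (≤ 107002); 107002 − 75025 = 31977
take 28657 (≤ 31977); 31977 − 28657 = 3320
take 2584 (≤ 3320); 3320 − 2584 = 736
take 610 (≤ 736); 736 − 610 = 126
take 89 (≤ 126); 126 − 89 = 37
take 34 (≤ 37); 37 − 34 = 3
take 3 (≤ 3); 3 − 3 = 0
107002 = 75025 + 28657 + 2584 + 610 + 89 + 34 + 3, which has 7 terms.

7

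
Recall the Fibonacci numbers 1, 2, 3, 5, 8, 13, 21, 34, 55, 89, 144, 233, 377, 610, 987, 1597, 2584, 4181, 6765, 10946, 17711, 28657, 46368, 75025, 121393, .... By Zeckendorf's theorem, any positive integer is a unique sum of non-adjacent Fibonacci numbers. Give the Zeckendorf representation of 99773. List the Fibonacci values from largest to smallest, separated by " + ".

Repeatedly subtract the largest Fibonacci number that fits:
99773 − 75025 = 24748
24748 − 17711 = 7037
7037 − 6765 = 272
272 − 233 = 39
39 − 34 = 5
5 − 5 = 0
So 99773 = 75025 + 17711 + 6765 + 233 + 34 + 5, with no two terms consecutive in the sequence.

75025 + 17711 + 6765 + 233 + 34 + 5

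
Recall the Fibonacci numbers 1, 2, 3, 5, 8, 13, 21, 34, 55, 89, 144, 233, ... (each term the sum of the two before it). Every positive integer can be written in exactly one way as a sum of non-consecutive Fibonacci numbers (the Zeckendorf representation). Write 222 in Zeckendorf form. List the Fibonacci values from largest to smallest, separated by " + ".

take 144 (≤ 222); 222 − 144 = 78
take 55 (≤ 78); 78 − 55 = 23
take 21 (≤ 23); 23 − 21 = 2
take 2 (≤ 2); 2 − 2 = 0
So 222 = 144 + 55 + 21 + 2, with no two terms consecutive in the sequence.

144 + 55 + 21 + 2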